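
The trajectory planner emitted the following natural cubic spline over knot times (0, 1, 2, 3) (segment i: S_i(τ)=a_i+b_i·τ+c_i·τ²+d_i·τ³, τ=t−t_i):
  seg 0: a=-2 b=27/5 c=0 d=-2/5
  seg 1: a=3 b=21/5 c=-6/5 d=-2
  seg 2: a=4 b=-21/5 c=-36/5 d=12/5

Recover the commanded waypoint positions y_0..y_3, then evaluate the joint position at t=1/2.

y_0 = S_0(0) = a_0 = -2
y_1 = S_1(0) = a_1 = 3
y_2 = S_2(0) = a_2 = 4
y_3 = S_2(1) = -5
t_q=1/2 is in segment 0 (τ=1/2); S_0(τ)=13/20

y_0=-2 y_1=3 y_2=4 y_3=-5
S(1/2) = 13/20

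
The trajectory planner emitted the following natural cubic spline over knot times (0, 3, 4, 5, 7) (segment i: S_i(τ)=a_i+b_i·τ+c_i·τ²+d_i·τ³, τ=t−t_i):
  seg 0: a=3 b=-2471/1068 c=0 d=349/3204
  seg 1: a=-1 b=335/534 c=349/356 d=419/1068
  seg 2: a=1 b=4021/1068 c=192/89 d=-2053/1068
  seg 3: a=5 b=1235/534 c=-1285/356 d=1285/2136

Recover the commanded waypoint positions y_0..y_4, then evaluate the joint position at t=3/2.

y_0 = S_0(0) = a_0 = 3
y_1 = S_1(0) = a_1 = -1
y_2 = S_2(0) = a_2 = 1
y_3 = S_3(0) = a_3 = 5
y_4 = S_3(2) = 0
t_q=3/2 is in segment 0 (τ=3/2); S_0(τ)=-293/2848

y_0=3 y_1=-1 y_2=1 y_3=5 y_4=0
S(3/2) = -293/2848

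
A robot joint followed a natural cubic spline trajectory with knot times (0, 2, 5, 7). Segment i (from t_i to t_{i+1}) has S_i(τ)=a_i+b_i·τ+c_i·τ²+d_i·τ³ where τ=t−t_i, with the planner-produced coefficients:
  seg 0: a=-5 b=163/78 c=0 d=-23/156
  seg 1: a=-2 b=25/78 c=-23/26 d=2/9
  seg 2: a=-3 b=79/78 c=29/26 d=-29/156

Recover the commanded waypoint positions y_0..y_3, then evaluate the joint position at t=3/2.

y_0 = S_0(0) = a_0 = -5
y_1 = S_1(0) = a_1 = -2
y_2 = S_2(0) = a_2 = -3
y_3 = S_2(2) = 2
t_q=3/2 is in segment 0 (τ=3/2); S_0(τ)=-983/416

y_0=-5 y_1=-2 y_2=-3 y_3=2
S(3/2) = -983/416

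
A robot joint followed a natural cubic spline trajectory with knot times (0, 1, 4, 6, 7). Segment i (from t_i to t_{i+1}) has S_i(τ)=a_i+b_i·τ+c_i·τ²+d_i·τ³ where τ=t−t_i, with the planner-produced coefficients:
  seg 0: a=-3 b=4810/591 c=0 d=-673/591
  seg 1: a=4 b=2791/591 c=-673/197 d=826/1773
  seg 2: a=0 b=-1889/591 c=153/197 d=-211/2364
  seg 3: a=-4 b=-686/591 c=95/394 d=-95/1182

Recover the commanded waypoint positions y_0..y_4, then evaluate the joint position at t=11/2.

y_0 = S_0(0) = a_0 = -3
y_1 = S_1(0) = a_1 = 4
y_2 = S_2(0) = a_2 = 0
y_3 = S_3(0) = a_3 = -4
y_4 = S_3(1) = -5
t_q=11/2 is in segment 2 (τ=3/2); S_2(τ)=-21107/6304

y_0=-3 y_1=4 y_2=0 y_3=-4 y_4=-5
S(11/2) = -21107/6304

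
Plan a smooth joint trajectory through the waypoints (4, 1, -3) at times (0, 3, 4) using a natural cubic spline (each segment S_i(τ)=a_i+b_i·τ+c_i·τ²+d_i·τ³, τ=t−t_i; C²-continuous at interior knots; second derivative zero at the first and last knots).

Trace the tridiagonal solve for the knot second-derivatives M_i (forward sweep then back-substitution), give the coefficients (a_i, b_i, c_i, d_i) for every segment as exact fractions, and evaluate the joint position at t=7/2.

Δ: Δ0=-1, Δ1=-4
row 1: diag=8, rhs=-18; c'=1/8, d'=-9/4
back: M1=-9/4
M: M0=0, M1=-9/4, M2=0
seg 0: a=4, c=M0/2=0, d=(M1−M0)/(6·3)=-1/8, b=Δ0−h0·(2M0+M1)/6=1/8
seg 1: a=1, c=M1/2=-9/8, d=(M2−M1)/(6·1)=3/8, b=Δ1−h1·(2M1+M2)/6=-13/4
t_q=7/2 → seg 1, τ=1/2; S=1+-13/4·τ+-9/8·τ²+3/8·τ³=-55/64

  seg 0: a=4 b=1/8 c=0 d=-1/8
  seg 1: a=1 b=-13/4 c=-9/8 d=3/8
S(7/2) = -55/64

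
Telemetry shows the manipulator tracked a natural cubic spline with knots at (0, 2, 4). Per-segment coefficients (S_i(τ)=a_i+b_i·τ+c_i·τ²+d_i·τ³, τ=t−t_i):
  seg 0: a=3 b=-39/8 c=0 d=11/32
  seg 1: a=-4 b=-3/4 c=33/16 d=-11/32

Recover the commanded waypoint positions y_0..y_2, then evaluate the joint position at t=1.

y_0=3 y_1=-4 y_2=0
S(1) = -49/32

y_0 = S_0(0) = a_0 = 3
y_1 = S_1(0) = a_1 = -4
y_2 = S_1(2) = 0
t_q=1 is in segment 0 (τ=1); S_0(τ)=-49/32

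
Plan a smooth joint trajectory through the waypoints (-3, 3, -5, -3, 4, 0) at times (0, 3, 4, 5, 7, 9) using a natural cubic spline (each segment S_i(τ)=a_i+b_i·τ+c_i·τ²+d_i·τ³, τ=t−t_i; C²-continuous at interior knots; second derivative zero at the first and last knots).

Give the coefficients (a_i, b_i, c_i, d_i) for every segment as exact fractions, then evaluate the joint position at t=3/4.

Δ: Δ0=2, Δ1=-8, Δ2=2, Δ3=7/2, Δ4=-2
row 1: diag=8, rhs=-60; c'=1/8, d'=-15/2
row 2: denom=4−1·1/8=31/8; d'=(60−1·-15/2)/(31/8)=540/31
row 3: denom=6−1·8/31=178/31; d'=(9−1·540/31)/(178/31)=-261/178
row 4: denom=8−2·31/89=650/89; d'=(-33−2·-261/178)/(650/89)=-1338/325
back: M4=-1338/325
back: M3=-261/178−31/89·-1338/325=-21/650
back: M2=540/31−8/31·-21/650=5664/325
back: M1=-15/2−1/8·5664/325=-6291/650
M: M0=0, M1=-6291/650, M2=5664/325, M3=-21/650, M4=-1338/325, M5=0
seg 0: a=-3, c=M0/2=0, d=(M1−M0)/(6·3)=-699/1300, b=Δ0−h0·(2M0+M1)/6=8891/1300
seg 1: a=3, c=M1/2=-6291/1300, d=(M2−M1)/(6·1)=5873/1300, b=Δ1−h1·(2M1+M2)/6=-4991/650
seg 2: a=-5, c=M2/2=2832/325, d=(M3−M2)/(6·1)=-291/100, b=Δ2−h2·(2M2+M3)/6=-989/260
seg 3: a=-3, c=M3/2=-21/1300, d=(M4−M3)/(6·2)=-177/520, b=Δ3−h3·(2M3+M4)/6=3181/650
seg 4: a=4, c=M4/2=-669/325, d=(M5−M4)/(6·2)=223/650, b=Δ4−h4·(2M4+M5)/6=242/325
t_q=3/4 → seg 0, τ=3/4; S=-3+8891/1300·τ+0·τ²+-699/1300·τ³=31659/16640

  seg 0: a=-3 b=8891/1300 c=0 d=-699/1300
  seg 1: a=3 b=-4991/650 c=-6291/1300 d=5873/1300
  seg 2: a=-5 b=-989/260 c=2832/325 d=-291/100
  seg 3: a=-3 b=3181/650 c=-21/1300 d=-177/520
  seg 4: a=4 b=242/325 c=-669/325 d=223/650
S(3/4) = 31659/16640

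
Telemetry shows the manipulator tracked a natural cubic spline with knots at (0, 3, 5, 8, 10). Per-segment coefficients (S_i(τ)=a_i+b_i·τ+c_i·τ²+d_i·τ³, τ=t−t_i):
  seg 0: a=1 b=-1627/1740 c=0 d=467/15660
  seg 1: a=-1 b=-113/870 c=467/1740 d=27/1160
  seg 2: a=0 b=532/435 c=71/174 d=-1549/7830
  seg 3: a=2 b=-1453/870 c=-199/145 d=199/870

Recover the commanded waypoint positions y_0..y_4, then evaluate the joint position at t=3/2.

y_0 = S_0(0) = a_0 = 1
y_1 = S_1(0) = a_1 = -1
y_2 = S_2(0) = a_2 = 0
y_3 = S_3(0) = a_3 = 2
y_4 = S_3(2) = -5
t_q=3/2 is in segment 0 (τ=3/2); S_0(τ)=-1401/4640

y_0=1 y_1=-1 y_2=0 y_3=2 y_4=-5
S(3/2) = -1401/4640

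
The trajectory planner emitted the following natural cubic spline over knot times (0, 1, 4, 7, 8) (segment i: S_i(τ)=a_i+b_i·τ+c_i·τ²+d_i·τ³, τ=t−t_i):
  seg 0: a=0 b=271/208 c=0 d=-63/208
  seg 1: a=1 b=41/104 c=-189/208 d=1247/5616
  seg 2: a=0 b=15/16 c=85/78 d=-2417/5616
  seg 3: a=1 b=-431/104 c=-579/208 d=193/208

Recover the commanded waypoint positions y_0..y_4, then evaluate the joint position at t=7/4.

y_0=0 y_1=1 y_2=0 y_3=1 y_4=-5
S(7/4) = 11691/13312

y_0 = S_0(0) = a_0 = 0
y_1 = S_1(0) = a_1 = 1
y_2 = S_2(0) = a_2 = 0
y_3 = S_3(0) = a_3 = 1
y_4 = S_3(1) = -5
t_q=7/4 is in segment 1 (τ=3/4); S_1(τ)=11691/13312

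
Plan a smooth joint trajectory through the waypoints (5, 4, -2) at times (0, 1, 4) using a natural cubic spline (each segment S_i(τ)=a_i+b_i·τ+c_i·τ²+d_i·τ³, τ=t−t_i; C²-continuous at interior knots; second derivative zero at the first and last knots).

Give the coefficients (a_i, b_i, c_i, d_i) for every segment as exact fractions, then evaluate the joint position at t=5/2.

  seg 0: a=5 b=-7/8 c=0 d=-1/8
  seg 1: a=4 b=-5/4 c=-3/8 d=1/24
S(5/2) = 91/64

Δ: Δ0=-1, Δ1=-2
row 1: diag=8, rhs=-6; c'=3/8, d'=-3/4
back: M1=-3/4
M: M0=0, M1=-3/4, M2=0
seg 0: a=5, c=M0/2=0, d=(M1−M0)/(6·1)=-1/8, b=Δ0−h0·(2M0+M1)/6=-7/8
seg 1: a=4, c=M1/2=-3/8, d=(M2−M1)/(6·3)=1/24, b=Δ1−h1·(2M1+M2)/6=-5/4
t_q=5/2 → seg 1, τ=3/2; S=4+-5/4·τ+-3/8·τ²+1/24·τ³=91/64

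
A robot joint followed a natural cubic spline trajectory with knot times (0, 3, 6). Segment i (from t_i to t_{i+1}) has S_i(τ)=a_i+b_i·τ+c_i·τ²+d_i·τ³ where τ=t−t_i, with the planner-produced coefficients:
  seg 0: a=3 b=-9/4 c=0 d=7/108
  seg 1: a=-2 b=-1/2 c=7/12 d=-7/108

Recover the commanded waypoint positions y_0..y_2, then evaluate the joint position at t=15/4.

y_0 = S_0(0) = a_0 = 3
y_1 = S_1(0) = a_1 = -2
y_2 = S_1(3) = 0
t_q=15/4 is in segment 1 (τ=3/4); S_1(τ)=-531/256

y_0=3 y_1=-2 y_2=0
S(15/4) = -531/256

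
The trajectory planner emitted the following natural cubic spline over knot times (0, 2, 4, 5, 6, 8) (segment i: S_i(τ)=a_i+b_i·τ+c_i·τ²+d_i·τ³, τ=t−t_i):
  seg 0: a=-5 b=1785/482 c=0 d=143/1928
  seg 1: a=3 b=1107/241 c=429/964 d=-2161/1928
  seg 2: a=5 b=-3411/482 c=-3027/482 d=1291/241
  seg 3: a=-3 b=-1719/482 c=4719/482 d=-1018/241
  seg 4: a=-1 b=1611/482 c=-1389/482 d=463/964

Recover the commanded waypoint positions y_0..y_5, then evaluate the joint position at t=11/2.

y_0 = S_0(0) = a_0 = -5
y_1 = S_1(0) = a_1 = 3
y_2 = S_2(0) = a_2 = 5
y_3 = S_3(0) = a_3 = -3
y_4 = S_4(0) = a_4 = -1
y_5 = S_4(2) = -2
t_q=11/2 is in segment 3 (τ=1/2); S_3(τ)=-5521/1928

y_0=-5 y_1=3 y_2=5 y_3=-3 y_4=-1 y_5=-2
S(11/2) = -5521/1928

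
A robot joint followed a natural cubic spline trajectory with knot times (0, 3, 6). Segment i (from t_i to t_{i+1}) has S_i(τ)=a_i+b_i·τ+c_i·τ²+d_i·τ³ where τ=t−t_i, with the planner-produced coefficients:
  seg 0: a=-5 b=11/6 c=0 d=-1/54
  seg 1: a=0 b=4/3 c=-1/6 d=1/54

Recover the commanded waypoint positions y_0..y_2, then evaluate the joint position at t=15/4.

y_0=-5 y_1=0 y_2=3
S(15/4) = 117/128

y_0 = S_0(0) = a_0 = -5
y_1 = S_1(0) = a_1 = 0
y_2 = S_1(3) = 3
t_q=15/4 is in segment 1 (τ=3/4); S_1(τ)=117/128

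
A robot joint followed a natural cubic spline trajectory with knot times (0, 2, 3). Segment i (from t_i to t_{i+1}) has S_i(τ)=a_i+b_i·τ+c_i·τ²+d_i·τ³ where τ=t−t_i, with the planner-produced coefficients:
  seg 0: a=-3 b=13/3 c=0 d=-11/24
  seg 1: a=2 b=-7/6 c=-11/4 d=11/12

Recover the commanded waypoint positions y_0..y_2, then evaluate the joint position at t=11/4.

y_0 = S_0(0) = a_0 = -3
y_1 = S_1(0) = a_1 = 2
y_2 = S_1(1) = -1
t_q=11/4 is in segment 1 (τ=3/4); S_1(τ)=-9/256

y_0=-3 y_1=2 y_2=-1
S(11/4) = -9/256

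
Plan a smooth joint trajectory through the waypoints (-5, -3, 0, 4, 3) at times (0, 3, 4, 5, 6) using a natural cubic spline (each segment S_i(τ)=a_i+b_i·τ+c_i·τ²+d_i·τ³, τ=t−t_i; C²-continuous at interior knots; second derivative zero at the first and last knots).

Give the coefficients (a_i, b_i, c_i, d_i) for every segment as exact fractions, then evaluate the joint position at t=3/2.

Δ: Δ0=2/3, Δ1=3, Δ2=4, Δ3=-1
row 1: diag=8, rhs=14; c'=1/8, d'=7/4
row 2: denom=4−1·1/8=31/8; d'=(6−1·7/4)/(31/8)=34/31
row 3: denom=4−1·8/31=116/31; d'=(-30−1·34/31)/(116/31)=-241/29
back: M3=-241/29
back: M2=34/31−8/31·-241/29=94/29
back: M1=7/4−1/8·94/29=39/29
M: M0=0, M1=39/29, M2=94/29, M3=-241/29, M4=0
seg 0: a=-5, c=M0/2=0, d=(M1−M0)/(6·3)=13/174, b=Δ0−h0·(2M0+M1)/6=-1/174
seg 1: a=-3, c=M1/2=39/58, d=(M2−M1)/(6·1)=55/174, b=Δ1−h1·(2M1+M2)/6=175/87
seg 2: a=0, c=M2/2=47/29, d=(M3−M2)/(6·1)=-335/174, b=Δ2−h2·(2M2+M3)/6=749/174
seg 3: a=4, c=M3/2=-241/58, d=(M4−M3)/(6·1)=241/174, b=Δ3−h3·(2M3+M4)/6=154/87
t_q=3/2 → seg 0, τ=3/2; S=-5+-1/174·τ+0·τ²+13/174·τ³=-2207/464

  seg 0: a=-5 b=-1/174 c=0 d=13/174
  seg 1: a=-3 b=175/87 c=39/58 d=55/174
  seg 2: a=0 b=749/174 c=47/29 d=-335/174
  seg 3: a=4 b=154/87 c=-241/58 d=241/174
S(3/2) = -2207/464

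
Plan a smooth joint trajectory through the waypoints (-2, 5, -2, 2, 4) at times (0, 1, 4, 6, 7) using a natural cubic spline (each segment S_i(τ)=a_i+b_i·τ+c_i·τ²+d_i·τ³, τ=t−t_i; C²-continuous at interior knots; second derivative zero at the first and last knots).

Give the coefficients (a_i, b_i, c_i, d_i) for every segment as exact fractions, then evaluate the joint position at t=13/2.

  seg 0: a=-2 b=5038/591 c=0 d=-901/591
  seg 1: a=5 b=2335/591 c=-901/197 d=1465/1773
  seg 2: a=-2 b=-698/591 c=564/197 d=-376/591
  seg 3: a=2 b=1558/591 c=-188/197 d=188/591
S(13/2) = 1229/394

Δ: Δ0=7, Δ1=-7/3, Δ2=2, Δ3=2
row 1: diag=8, rhs=-56; c'=3/8, d'=-7
row 2: denom=10−3·3/8=71/8; d'=(26−3·-7)/(71/8)=376/71
row 3: denom=6−2·16/71=394/71; d'=(0−2·376/71)/(394/71)=-376/197
back: M3=-376/197
back: M2=376/71−16/71·-376/197=1128/197
back: M1=-7−3/8·1128/197=-1802/197
M: M0=0, M1=-1802/197, M2=1128/197, M3=-376/197, M4=0
seg 0: a=-2, c=M0/2=0, d=(M1−M0)/(6·1)=-901/591, b=Δ0−h0·(2M0+M1)/6=5038/591
seg 1: a=5, c=M1/2=-901/197, d=(M2−M1)/(6·3)=1465/1773, b=Δ1−h1·(2M1+M2)/6=2335/591
seg 2: a=-2, c=M2/2=564/197, d=(M3−M2)/(6·2)=-376/591, b=Δ2−h2·(2M2+M3)/6=-698/591
seg 3: a=2, c=M3/2=-188/197, d=(M4−M3)/(6·1)=188/591, b=Δ3−h3·(2M3+M4)/6=1558/591
t_q=13/2 → seg 3, τ=1/2; S=2+1558/591·τ+-188/197·τ²+188/591·τ³=1229/394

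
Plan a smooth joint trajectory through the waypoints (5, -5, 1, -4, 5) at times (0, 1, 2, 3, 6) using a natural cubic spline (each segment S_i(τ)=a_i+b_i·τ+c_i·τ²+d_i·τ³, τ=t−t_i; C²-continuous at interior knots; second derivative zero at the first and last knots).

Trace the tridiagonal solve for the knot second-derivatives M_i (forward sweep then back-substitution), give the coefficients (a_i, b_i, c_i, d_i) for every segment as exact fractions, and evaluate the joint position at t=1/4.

Δ: Δ0=-10, Δ1=6, Δ2=-5, Δ3=3
row 1: diag=4, rhs=96; c'=1/4, d'=24
row 2: denom=4−1·1/4=15/4; d'=(-66−1·24)/(15/4)=-24
row 3: denom=8−1·4/15=116/15; d'=(48−1·-24)/(116/15)=270/29
back: M3=270/29
back: M2=-24−4/15·270/29=-768/29
back: M1=24−1/4·-768/29=888/29
M: M0=0, M1=888/29, M2=-768/29, M3=270/29, M4=0
seg 0: a=5, c=M0/2=0, d=(M1−M0)/(6·1)=148/29, b=Δ0−h0·(2M0+M1)/6=-438/29
seg 1: a=-5, c=M1/2=444/29, d=(M2−M1)/(6·1)=-276/29, b=Δ1−h1·(2M1+M2)/6=6/29
seg 2: a=1, c=M2/2=-384/29, d=(M3−M2)/(6·1)=173/29, b=Δ2−h2·(2M2+M3)/6=66/29
seg 3: a=-4, c=M3/2=135/29, d=(M4−M3)/(6·3)=-15/29, b=Δ3−h3·(2M3+M4)/6=-183/29
t_q=1/4 → seg 0, τ=1/4; S=5+-438/29·τ+0·τ²+148/29·τ³=605/464

  seg 0: a=5 b=-438/29 c=0 d=148/29
  seg 1: a=-5 b=6/29 c=444/29 d=-276/29
  seg 2: a=1 b=66/29 c=-384/29 d=173/29
  seg 3: a=-4 b=-183/29 c=135/29 d=-15/29
S(1/4) = 605/464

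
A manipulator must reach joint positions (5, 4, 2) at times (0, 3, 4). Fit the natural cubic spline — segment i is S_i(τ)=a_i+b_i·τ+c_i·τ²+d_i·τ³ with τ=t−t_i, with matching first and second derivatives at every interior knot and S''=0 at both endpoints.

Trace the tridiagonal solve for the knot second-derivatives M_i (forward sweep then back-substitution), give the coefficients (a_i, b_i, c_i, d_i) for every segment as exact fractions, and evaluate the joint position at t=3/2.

Δ: Δ0=-1/3, Δ1=-2
row 1: diag=8, rhs=-10; c'=1/8, d'=-5/4
back: M1=-5/4
M: M0=0, M1=-5/4, M2=0
seg 0: a=5, c=M0/2=0, d=(M1−M0)/(6·3)=-5/72, b=Δ0−h0·(2M0+M1)/6=7/24
seg 1: a=4, c=M1/2=-5/8, d=(M2−M1)/(6·1)=5/24, b=Δ1−h1·(2M1+M2)/6=-19/12
t_q=3/2 → seg 0, τ=3/2; S=5+7/24·τ+0·τ²+-5/72·τ³=333/64

  seg 0: a=5 b=7/24 c=0 d=-5/72
  seg 1: a=4 b=-19/12 c=-5/8 d=5/24
S(3/2) = 333/64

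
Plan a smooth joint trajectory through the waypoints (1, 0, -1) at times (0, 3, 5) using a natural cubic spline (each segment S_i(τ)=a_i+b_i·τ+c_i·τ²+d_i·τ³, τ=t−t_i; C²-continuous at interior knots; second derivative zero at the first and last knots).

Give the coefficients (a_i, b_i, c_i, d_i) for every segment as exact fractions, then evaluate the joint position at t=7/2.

  seg 0: a=1 b=-17/60 c=0 d=-1/180
  seg 1: a=0 b=-13/30 c=-1/20 d=1/120
S(7/2) = -73/320

Δ: Δ0=-1/3, Δ1=-1/2
row 1: diag=10, rhs=-1; c'=1/5, d'=-1/10
back: M1=-1/10
M: M0=0, M1=-1/10, M2=0
seg 0: a=1, c=M0/2=0, d=(M1−M0)/(6·3)=-1/180, b=Δ0−h0·(2M0+M1)/6=-17/60
seg 1: a=0, c=M1/2=-1/20, d=(M2−M1)/(6·2)=1/120, b=Δ1−h1·(2M1+M2)/6=-13/30
t_q=7/2 → seg 1, τ=1/2; S=0+-13/30·τ+-1/20·τ²+1/120·τ³=-73/320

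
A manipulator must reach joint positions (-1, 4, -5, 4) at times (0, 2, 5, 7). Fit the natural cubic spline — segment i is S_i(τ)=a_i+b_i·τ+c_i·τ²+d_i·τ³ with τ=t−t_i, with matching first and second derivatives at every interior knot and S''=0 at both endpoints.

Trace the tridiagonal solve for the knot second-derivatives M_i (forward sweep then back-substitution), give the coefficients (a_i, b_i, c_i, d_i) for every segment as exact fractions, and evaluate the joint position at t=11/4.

  seg 0: a=-1 b=765/182 c=0 d=-155/364
  seg 1: a=4 b=-165/182 c=-465/182 d=13/21
  seg 2: a=-5 b=87/182 c=549/182 d=-183/364
S(11/4) = 12487/5824

Δ: Δ0=5/2, Δ1=-3, Δ2=9/2
row 1: diag=10, rhs=-33; c'=3/10, d'=-33/10
row 2: denom=10−3·3/10=91/10; d'=(45−3·-33/10)/(91/10)=549/91
back: M2=549/91
back: M1=-33/10−3/10·549/91=-465/91
M: M0=0, M1=-465/91, M2=549/91, M3=0
seg 0: a=-1, c=M0/2=0, d=(M1−M0)/(6·2)=-155/364, b=Δ0−h0·(2M0+M1)/6=765/182
seg 1: a=4, c=M1/2=-465/182, d=(M2−M1)/(6·3)=13/21, b=Δ1−h1·(2M1+M2)/6=-165/182
seg 2: a=-5, c=M2/2=549/182, d=(M3−M2)/(6·2)=-183/364, b=Δ2−h2·(2M2+M3)/6=87/182
t_q=11/4 → seg 1, τ=3/4; S=4+-165/182·τ+-465/182·τ²+13/21·τ³=12487/5824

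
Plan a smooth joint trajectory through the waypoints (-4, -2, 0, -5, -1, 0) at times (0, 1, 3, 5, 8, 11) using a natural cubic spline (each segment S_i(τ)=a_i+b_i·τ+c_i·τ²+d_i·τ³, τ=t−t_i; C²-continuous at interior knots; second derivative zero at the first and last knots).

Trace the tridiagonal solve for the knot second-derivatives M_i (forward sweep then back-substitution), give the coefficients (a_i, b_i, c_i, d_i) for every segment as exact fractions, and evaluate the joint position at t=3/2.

Δ: Δ0=2, Δ1=1, Δ2=-5/2, Δ3=4/3, Δ4=1/3
row 1: diag=6, rhs=-6; c'=1/3, d'=-1
row 2: denom=8−2·1/3=22/3; d'=(-21−2·-1)/(22/3)=-57/22
row 3: denom=10−2·3/11=104/11; d'=(23−2·-57/22)/(104/11)=155/52
row 4: denom=12−3·33/104=1149/104; d'=(-6−3·155/52)/(1149/104)=-518/383
back: M4=-518/383
back: M3=155/52−33/104·-518/383=1306/383
back: M2=-57/22−3/11·1306/383=-2697/766
back: M1=-1−1/3·-2697/766=133/766
M: M0=0, M1=133/766, M2=-2697/766, M3=1306/383, M4=-518/383, M5=0
seg 0: a=-4, c=M0/2=0, d=(M1−M0)/(6·1)=133/4596, b=Δ0−h0·(2M0+M1)/6=9059/4596
seg 1: a=-2, c=M1/2=133/1532, d=(M2−M1)/(6·2)=-1415/4596, b=Δ1−h1·(2M1+M2)/6=4729/2298
seg 2: a=0, c=M2/2=-2697/1532, d=(M3−M2)/(6·2)=5309/9192, b=Δ2−h2·(2M2+M3)/6=-2963/2298
seg 3: a=-5, c=M3/2=653/383, d=(M4−M3)/(6·3)=-304/1149, b=Δ3−h3·(2M3+M4)/6=-1609/1149
seg 4: a=-1, c=M4/2=-259/383, d=(M5−M4)/(6·3)=259/3447, b=Δ4−h4·(2M4+M5)/6=1937/1149
t_q=3/2 → seg 1, τ=1/2; S=-2+4729/2298·τ+133/1532·τ²+-1415/4596·τ³=-12107/12256

  seg 0: a=-4 b=9059/4596 c=0 d=133/4596
  seg 1: a=-2 b=4729/2298 c=133/1532 d=-1415/4596
  seg 2: a=0 b=-2963/2298 c=-2697/1532 d=5309/9192
  seg 3: a=-5 b=-1609/1149 c=653/383 d=-304/1149
  seg 4: a=-1 b=1937/1149 c=-259/383 d=259/3447
S(3/2) = -12107/12256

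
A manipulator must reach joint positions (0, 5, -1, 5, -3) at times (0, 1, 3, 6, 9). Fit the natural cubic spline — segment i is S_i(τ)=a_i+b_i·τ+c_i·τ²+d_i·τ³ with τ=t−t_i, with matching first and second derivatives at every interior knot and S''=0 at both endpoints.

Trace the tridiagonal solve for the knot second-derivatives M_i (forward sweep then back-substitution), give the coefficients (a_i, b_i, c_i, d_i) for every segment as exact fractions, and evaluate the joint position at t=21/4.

Δ: Δ0=5, Δ1=-3, Δ2=2, Δ3=-8/3
row 1: diag=6, rhs=-48; c'=1/3, d'=-8
row 2: denom=10−2·1/3=28/3; d'=(30−2·-8)/(28/3)=69/14
row 3: denom=12−3·9/28=309/28; d'=(-28−3·69/14)/(309/28)=-1198/309
back: M3=-1198/309
back: M2=69/14−9/28·-1198/309=636/103
back: M1=-8−1/3·636/103=-1036/103
M: M0=0, M1=-1036/103, M2=636/103, M3=-1198/309, M4=0
seg 0: a=0, c=M0/2=0, d=(M1−M0)/(6·1)=-518/309, b=Δ0−h0·(2M0+M1)/6=2063/309
seg 1: a=5, c=M1/2=-518/103, d=(M2−M1)/(6·2)=418/309, b=Δ1−h1·(2M1+M2)/6=509/309
seg 2: a=-1, c=M2/2=318/103, d=(M3−M2)/(6·3)=-1553/2781, b=Δ2−h2·(2M2+M3)/6=-691/309
seg 3: a=5, c=M3/2=-599/309, d=(M4−M3)/(6·3)=599/2781, b=Δ3−h3·(2M3+M4)/6=374/309
t_q=21/4 → seg 2, τ=9/4; S=-1+-691/309·τ+318/103·τ²+-1553/2781·τ³=21341/6592

  seg 0: a=0 b=2063/309 c=0 d=-518/309
  seg 1: a=5 b=509/309 c=-518/103 d=418/309
  seg 2: a=-1 b=-691/309 c=318/103 d=-1553/2781
  seg 3: a=5 b=374/309 c=-599/309 d=599/2781
S(21/4) = 21341/6592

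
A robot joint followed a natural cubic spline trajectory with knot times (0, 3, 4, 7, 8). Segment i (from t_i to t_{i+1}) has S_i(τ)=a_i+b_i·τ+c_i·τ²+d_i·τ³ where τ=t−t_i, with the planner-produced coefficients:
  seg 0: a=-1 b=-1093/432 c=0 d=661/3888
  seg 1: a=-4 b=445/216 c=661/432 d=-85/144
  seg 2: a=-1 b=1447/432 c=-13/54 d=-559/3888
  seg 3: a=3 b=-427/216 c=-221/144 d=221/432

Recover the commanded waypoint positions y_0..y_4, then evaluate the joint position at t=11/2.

y_0=-1 y_1=-4 y_2=-1 y_3=3 y_4=0
S(11/2) = 1151/384

y_0 = S_0(0) = a_0 = -1
y_1 = S_1(0) = a_1 = -4
y_2 = S_2(0) = a_2 = -1
y_3 = S_3(0) = a_3 = 3
y_4 = S_3(1) = 0
t_q=11/2 is in segment 2 (τ=3/2); S_2(τ)=1151/384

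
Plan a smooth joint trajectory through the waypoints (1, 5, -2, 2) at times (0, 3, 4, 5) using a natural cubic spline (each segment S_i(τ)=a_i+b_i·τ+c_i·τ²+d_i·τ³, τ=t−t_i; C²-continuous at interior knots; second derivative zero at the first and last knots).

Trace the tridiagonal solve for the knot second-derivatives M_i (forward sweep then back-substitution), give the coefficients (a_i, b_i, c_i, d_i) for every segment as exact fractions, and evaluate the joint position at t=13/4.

Δ: Δ0=4/3, Δ1=-7, Δ2=4
row 1: diag=8, rhs=-50; c'=1/8, d'=-25/4
row 2: denom=4−1·1/8=31/8; d'=(66−1·-25/4)/(31/8)=578/31
back: M2=578/31
back: M1=-25/4−1/8·578/31=-266/31
M: M0=0, M1=-266/31, M2=578/31, M3=0
seg 0: a=1, c=M0/2=0, d=(M1−M0)/(6·3)=-133/279, b=Δ0−h0·(2M0+M1)/6=523/93
seg 1: a=5, c=M1/2=-133/31, d=(M2−M1)/(6·1)=422/93, b=Δ1−h1·(2M1+M2)/6=-674/93
seg 2: a=-2, c=M2/2=289/31, d=(M3−M2)/(6·1)=-289/93, b=Δ2−h2·(2M2+M3)/6=-206/93
t_q=13/4 → seg 1, τ=1/4; S=5+-674/93·τ+-133/31·τ²+422/93·τ³=2967/992

  seg 0: a=1 b=523/93 c=0 d=-133/279
  seg 1: a=5 b=-674/93 c=-133/31 d=422/93
  seg 2: a=-2 b=-206/93 c=289/31 d=-289/93
S(13/4) = 2967/992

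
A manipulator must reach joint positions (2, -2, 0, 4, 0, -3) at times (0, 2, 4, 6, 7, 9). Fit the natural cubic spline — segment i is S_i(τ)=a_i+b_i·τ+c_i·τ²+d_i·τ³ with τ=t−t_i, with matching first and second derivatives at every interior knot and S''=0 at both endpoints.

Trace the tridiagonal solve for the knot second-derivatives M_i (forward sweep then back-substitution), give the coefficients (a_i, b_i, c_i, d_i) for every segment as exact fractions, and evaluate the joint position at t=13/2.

Δ: Δ0=-2, Δ1=1, Δ2=2, Δ3=-4, Δ4=-3/2
row 1: diag=8, rhs=18; c'=1/4, d'=9/4
row 2: denom=8−2·1/4=15/2; d'=(6−2·9/4)/(15/2)=1/5
row 3: denom=6−2·4/15=82/15; d'=(-36−2·1/5)/(82/15)=-273/41
row 4: denom=6−1·15/82=477/82; d'=(15−1·-273/41)/(477/82)=592/159
back: M4=592/159
back: M3=-273/41−15/82·592/159=-389/53
back: M2=1/5−4/15·-389/53=343/159
back: M1=9/4−1/4·343/159=272/159
M: M0=0, M1=272/159, M2=343/159, M3=-389/53, M4=592/159, M5=0
seg 0: a=2, c=M0/2=0, d=(M1−M0)/(6·2)=68/477, b=Δ0−h0·(2M0+M1)/6=-1226/477
seg 1: a=-2, c=M1/2=136/159, d=(M2−M1)/(6·2)=71/1908, b=Δ1−h1·(2M1+M2)/6=-410/477
seg 2: a=0, c=M2/2=343/318, d=(M3−M2)/(6·2)=-755/954, b=Δ2−h2·(2M2+M3)/6=1435/477
seg 3: a=4, c=M3/2=-389/106, d=(M4−M3)/(6·1)=1759/954, b=Δ3−h3·(2M3+M4)/6=-1037/477
seg 4: a=0, c=M4/2=296/159, d=(M5−M4)/(6·2)=-148/477, b=Δ4−h4·(2M4+M5)/6=-3799/954
t_q=13/2 → seg 3, τ=1/2; S=4+-1037/477·τ+-389/106·τ²+1759/954·τ³=5663/2544

  seg 0: a=2 b=-1226/477 c=0 d=68/477
  seg 1: a=-2 b=-410/477 c=136/159 d=71/1908
  seg 2: a=0 b=1435/477 c=343/318 d=-755/954
  seg 3: a=4 b=-1037/477 c=-389/106 d=1759/954
  seg 4: a=0 b=-3799/954 c=296/159 d=-148/477
S(13/2) = 5663/2544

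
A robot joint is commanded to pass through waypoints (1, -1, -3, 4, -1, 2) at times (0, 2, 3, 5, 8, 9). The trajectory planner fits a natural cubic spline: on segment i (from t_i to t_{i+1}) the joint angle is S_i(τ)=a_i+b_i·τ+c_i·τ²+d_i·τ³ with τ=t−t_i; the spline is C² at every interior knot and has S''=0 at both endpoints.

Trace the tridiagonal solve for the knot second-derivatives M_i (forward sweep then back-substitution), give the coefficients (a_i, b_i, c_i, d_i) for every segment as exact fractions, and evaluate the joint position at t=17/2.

Δ: Δ0=-1, Δ1=-2, Δ2=7/2, Δ3=-5/3, Δ4=3
row 1: diag=6, rhs=-6; c'=1/6, d'=-1
row 2: denom=6−1·1/6=35/6; d'=(33−1·-1)/(35/6)=204/35
row 3: denom=10−2·12/35=326/35; d'=(-31−2·204/35)/(326/35)=-1493/326
row 4: denom=8−3·105/326=2293/326; d'=(28−3·-1493/326)/(2293/326)=13607/2293
back: M4=13607/2293
back: M3=-1493/326−105/326·13607/2293=-14884/2293
back: M2=204/35−12/35·-14884/2293=18468/2293
back: M1=-1−1/6·18468/2293=-5371/2293
M: M0=0, M1=-5371/2293, M2=18468/2293, M3=-14884/2293, M4=13607/2293, M5=0
seg 0: a=1, c=M0/2=0, d=(M1−M0)/(6·2)=-5371/27516, b=Δ0−h0·(2M0+M1)/6=-1508/6879
seg 1: a=-1, c=M1/2=-5371/4586, d=(M2−M1)/(6·1)=23839/13758, b=Δ1−h1·(2M1+M2)/6=-17621/6879
seg 2: a=-3, c=M2/2=9234/2293, d=(M3−M2)/(6·2)=-8338/6879, b=Δ2−h2·(2M2+M3)/6=4049/13758
seg 3: a=4, c=M3/2=-7442/2293, d=(M4−M3)/(6·3)=9497/13758, b=Δ3−h3·(2M3+M4)/6=25553/13758
seg 4: a=-1, c=M4/2=13607/4586, d=(M5−M4)/(6·1)=-13607/13758, b=Δ4−h4·(2M4+M5)/6=7030/6879
t_q=17/2 → seg 4, τ=1/2; S=-1+7030/6879·τ+13607/4586·τ²+-13607/13758·τ³=4737/36688

  seg 0: a=1 b=-1508/6879 c=0 d=-5371/27516
  seg 1: a=-1 b=-17621/6879 c=-5371/4586 d=23839/13758
  seg 2: a=-3 b=4049/13758 c=9234/2293 d=-8338/6879
  seg 3: a=4 b=25553/13758 c=-7442/2293 d=9497/13758
  seg 4: a=-1 b=7030/6879 c=13607/4586 d=-13607/13758
S(17/2) = 4737/36688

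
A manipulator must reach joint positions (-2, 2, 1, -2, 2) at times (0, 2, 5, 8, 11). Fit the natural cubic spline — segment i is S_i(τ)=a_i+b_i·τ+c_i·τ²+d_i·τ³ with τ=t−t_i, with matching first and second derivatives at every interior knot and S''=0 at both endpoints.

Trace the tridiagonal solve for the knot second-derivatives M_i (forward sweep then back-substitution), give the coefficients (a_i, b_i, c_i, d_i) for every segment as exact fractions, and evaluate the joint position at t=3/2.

Δ: Δ0=2, Δ1=-1/3, Δ2=-1, Δ3=4/3
row 1: diag=10, rhs=-14; c'=3/10, d'=-7/5
row 2: denom=12−3·3/10=111/10; d'=(-4−3·-7/5)/(111/10)=2/111
row 3: denom=12−3·10/37=414/37; d'=(14−3·2/111)/(414/37)=86/69
back: M3=86/69
back: M2=2/111−10/37·86/69=-22/69
back: M1=-7/5−3/10·-22/69=-30/23
M: M0=0, M1=-30/23, M2=-22/69, M3=86/69, M4=0
seg 0: a=-2, c=M0/2=0, d=(M1−M0)/(6·2)=-5/46, b=Δ0−h0·(2M0+M1)/6=56/23
seg 1: a=2, c=M1/2=-15/23, d=(M2−M1)/(6·3)=34/621, b=Δ1−h1·(2M1+M2)/6=26/23
seg 2: a=1, c=M2/2=-11/69, d=(M3−M2)/(6·3)=2/23, b=Δ2−h2·(2M2+M3)/6=-30/23
seg 3: a=-2, c=M3/2=43/69, d=(M4−M3)/(6·3)=-43/621, b=Δ3−h3·(2M3+M4)/6=2/23
t_q=3/2 → seg 0, τ=3/2; S=-2+56/23·τ+0·τ²+-5/46·τ³=473/368

  seg 0: a=-2 b=56/23 c=0 d=-5/46
  seg 1: a=2 b=26/23 c=-15/23 d=34/621
  seg 2: a=1 b=-30/23 c=-11/69 d=2/23
  seg 3: a=-2 b=2/23 c=43/69 d=-43/621
S(3/2) = 473/368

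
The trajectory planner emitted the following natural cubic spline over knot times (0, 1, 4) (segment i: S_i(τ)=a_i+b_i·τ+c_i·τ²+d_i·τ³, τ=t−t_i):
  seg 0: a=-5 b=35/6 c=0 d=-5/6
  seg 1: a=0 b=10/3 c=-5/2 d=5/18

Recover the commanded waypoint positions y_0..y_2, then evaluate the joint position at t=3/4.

y_0=-5 y_1=0 y_2=-5
S(3/4) = -125/128

y_0 = S_0(0) = a_0 = -5
y_1 = S_1(0) = a_1 = 0
y_2 = S_1(3) = -5
t_q=3/4 is in segment 0 (τ=3/4); S_0(τ)=-125/128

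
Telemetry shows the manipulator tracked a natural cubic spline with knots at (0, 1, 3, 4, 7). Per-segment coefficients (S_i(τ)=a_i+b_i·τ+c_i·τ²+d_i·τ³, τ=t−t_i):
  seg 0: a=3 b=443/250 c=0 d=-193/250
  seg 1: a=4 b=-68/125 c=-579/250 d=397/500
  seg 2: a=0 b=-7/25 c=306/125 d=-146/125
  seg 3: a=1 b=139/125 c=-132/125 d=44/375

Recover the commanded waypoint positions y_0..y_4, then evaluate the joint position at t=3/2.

y_0=3 y_1=4 y_2=0 y_3=1 y_4=-2
S(3/2) = 12993/4000

y_0 = S_0(0) = a_0 = 3
y_1 = S_1(0) = a_1 = 4
y_2 = S_2(0) = a_2 = 0
y_3 = S_3(0) = a_3 = 1
y_4 = S_3(3) = -2
t_q=3/2 is in segment 1 (τ=1/2); S_1(τ)=12993/4000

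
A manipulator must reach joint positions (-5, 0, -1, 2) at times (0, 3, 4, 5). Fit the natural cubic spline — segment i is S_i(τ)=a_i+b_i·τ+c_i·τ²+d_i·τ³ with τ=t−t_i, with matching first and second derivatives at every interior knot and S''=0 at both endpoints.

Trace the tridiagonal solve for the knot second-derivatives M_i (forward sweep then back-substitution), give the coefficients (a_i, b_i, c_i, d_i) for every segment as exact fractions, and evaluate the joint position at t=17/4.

  seg 0: a=-5 b=287/93 c=0 d=-44/279
  seg 1: a=0 b=-109/93 c=-44/31 d=148/93
  seg 2: a=-1 b=71/93 c=104/31 d=-104/93
S(17/4) = -153/248

Δ: Δ0=5/3, Δ1=-1, Δ2=3
row 1: diag=8, rhs=-16; c'=1/8, d'=-2
row 2: denom=4−1·1/8=31/8; d'=(24−1·-2)/(31/8)=208/31
back: M2=208/31
back: M1=-2−1/8·208/31=-88/31
M: M0=0, M1=-88/31, M2=208/31, M3=0
seg 0: a=-5, c=M0/2=0, d=(M1−M0)/(6·3)=-44/279, b=Δ0−h0·(2M0+M1)/6=287/93
seg 1: a=0, c=M1/2=-44/31, d=(M2−M1)/(6·1)=148/93, b=Δ1−h1·(2M1+M2)/6=-109/93
seg 2: a=-1, c=M2/2=104/31, d=(M3−M2)/(6·1)=-104/93, b=Δ2−h2·(2M2+M3)/6=71/93
t_q=17/4 → seg 2, τ=1/4; S=-1+71/93·τ+104/31·τ²+-104/93·τ³=-153/248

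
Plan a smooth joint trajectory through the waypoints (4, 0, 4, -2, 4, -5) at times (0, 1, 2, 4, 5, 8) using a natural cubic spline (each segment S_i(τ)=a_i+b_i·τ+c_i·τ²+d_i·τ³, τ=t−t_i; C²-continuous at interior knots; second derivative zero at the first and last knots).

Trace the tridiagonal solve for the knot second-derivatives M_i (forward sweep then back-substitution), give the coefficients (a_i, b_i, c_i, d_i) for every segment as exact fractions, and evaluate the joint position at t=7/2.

  seg 0: a=4 b=-6303/953 c=0 d=2491/953
  seg 1: a=0 b=1170/953 c=7473/953 d=-4831/953
  seg 2: a=4 b=1623/953 c=-7020/953 d=4779/1906
  seg 3: a=-2 b=2217/953 c=7317/953 d=-3816/953
  seg 4: a=4 b=5403/953 c=-4131/953 d=459/953
S(7/2) = -23743/15248

Δ: Δ0=-4, Δ1=4, Δ2=-3, Δ3=6, Δ4=-3
row 1: diag=4, rhs=48; c'=1/4, d'=12
row 2: denom=6−1·1/4=23/4; d'=(-42−1·12)/(23/4)=-216/23
row 3: denom=6−2·8/23=122/23; d'=(54−2·-216/23)/(122/23)=837/61
row 4: denom=8−1·23/122=953/122; d'=(-54−1·837/61)/(953/122)=-8262/953
back: M4=-8262/953
back: M3=837/61−23/122·-8262/953=14634/953
back: M2=-216/23−8/23·14634/953=-14040/953
back: M1=12−1/4·-14040/953=14946/953
M: M0=0, M1=14946/953, M2=-14040/953, M3=14634/953, M4=-8262/953, M5=0
seg 0: a=4, c=M0/2=0, d=(M1−M0)/(6·1)=2491/953, b=Δ0−h0·(2M0+M1)/6=-6303/953
seg 1: a=0, c=M1/2=7473/953, d=(M2−M1)/(6·1)=-4831/953, b=Δ1−h1·(2M1+M2)/6=1170/953
seg 2: a=4, c=M2/2=-7020/953, d=(M3−M2)/(6·2)=4779/1906, b=Δ2−h2·(2M2+M3)/6=1623/953
seg 3: a=-2, c=M3/2=7317/953, d=(M4−M3)/(6·1)=-3816/953, b=Δ3−h3·(2M3+M4)/6=2217/953
seg 4: a=4, c=M4/2=-4131/953, d=(M5−M4)/(6·3)=459/953, b=Δ4−h4·(2M4+M5)/6=5403/953
t_q=7/2 → seg 2, τ=3/2; S=4+1623/953·τ+-7020/953·τ²+4779/1906·τ³=-23743/15248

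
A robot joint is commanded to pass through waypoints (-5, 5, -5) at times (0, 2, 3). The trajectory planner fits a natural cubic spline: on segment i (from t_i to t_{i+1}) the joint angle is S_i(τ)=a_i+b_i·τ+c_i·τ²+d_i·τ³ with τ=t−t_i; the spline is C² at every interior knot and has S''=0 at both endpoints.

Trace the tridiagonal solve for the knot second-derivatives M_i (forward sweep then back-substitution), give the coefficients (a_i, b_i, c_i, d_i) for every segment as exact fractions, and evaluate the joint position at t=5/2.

Δ: Δ0=5, Δ1=-10
row 1: diag=6, rhs=-90; c'=1/6, d'=-15
back: M1=-15
M: M0=0, M1=-15, M2=0
seg 0: a=-5, c=M0/2=0, d=(M1−M0)/(6·2)=-5/4, b=Δ0−h0·(2M0+M1)/6=10
seg 1: a=5, c=M1/2=-15/2, d=(M2−M1)/(6·1)=5/2, b=Δ1−h1·(2M1+M2)/6=-5
t_q=5/2 → seg 1, τ=1/2; S=5+-5·τ+-15/2·τ²+5/2·τ³=15/16

  seg 0: a=-5 b=10 c=0 d=-5/4
  seg 1: a=5 b=-5 c=-15/2 d=5/2
S(5/2) = 15/16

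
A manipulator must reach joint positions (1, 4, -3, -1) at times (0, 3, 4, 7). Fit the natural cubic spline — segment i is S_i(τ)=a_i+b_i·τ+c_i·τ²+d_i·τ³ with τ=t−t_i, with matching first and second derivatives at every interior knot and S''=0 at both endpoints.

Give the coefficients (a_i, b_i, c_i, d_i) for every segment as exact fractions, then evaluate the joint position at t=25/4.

Δ: Δ0=1, Δ1=-7, Δ2=2/3
row 1: diag=8, rhs=-48; c'=1/8, d'=-6
row 2: denom=8−1·1/8=63/8; d'=(46−1·-6)/(63/8)=416/63
back: M2=416/63
back: M1=-6−1/8·416/63=-430/63
M: M0=0, M1=-430/63, M2=416/63, M3=0
seg 0: a=1, c=M0/2=0, d=(M1−M0)/(6·3)=-215/567, b=Δ0−h0·(2M0+M1)/6=278/63
seg 1: a=4, c=M1/2=-215/63, d=(M2−M1)/(6·1)=47/21, b=Δ1−h1·(2M1+M2)/6=-367/63
seg 2: a=-3, c=M2/2=208/63, d=(M3−M2)/(6·3)=-208/567, b=Δ2−h2·(2M2+M3)/6=-374/63
t_q=25/4 → seg 2, τ=9/4; S=-3+-374/63·τ+208/63·τ²+-208/567·τ³=-107/28

  seg 0: a=1 b=278/63 c=0 d=-215/567
  seg 1: a=4 b=-367/63 c=-215/63 d=47/21
  seg 2: a=-3 b=-374/63 c=208/63 d=-208/567
S(25/4) = -107/28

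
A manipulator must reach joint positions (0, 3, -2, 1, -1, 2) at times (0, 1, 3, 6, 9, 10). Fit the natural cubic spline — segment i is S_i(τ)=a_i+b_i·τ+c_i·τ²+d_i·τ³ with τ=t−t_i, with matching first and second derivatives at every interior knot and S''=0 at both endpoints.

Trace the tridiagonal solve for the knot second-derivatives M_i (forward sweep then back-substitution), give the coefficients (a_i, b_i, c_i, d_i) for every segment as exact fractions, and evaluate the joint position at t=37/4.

Δ: Δ0=3, Δ1=-5/2, Δ2=1, Δ3=-2/3, Δ4=3
row 1: diag=6, rhs=-33; c'=1/3, d'=-11/2
row 2: denom=10−2·1/3=28/3; d'=(21−2·-11/2)/(28/3)=24/7
row 3: denom=12−3·9/28=309/28; d'=(-10−3·24/7)/(309/28)=-568/309
row 4: denom=8−3·28/103=740/103; d'=(22−3·-568/309)/(740/103)=1417/370
back: M4=1417/370
back: M3=-568/309−28/103·1417/370=-1598/555
back: M2=24/7−9/28·-1598/555=1611/370
back: M1=-11/2−1/3·1611/370=-1286/185
M: M0=0, M1=-1286/185, M2=1611/370, M3=-1598/555, M4=1417/370, M5=0
seg 0: a=0, c=M0/2=0, d=(M1−M0)/(6·1)=-643/555, b=Δ0−h0·(2M0+M1)/6=2308/555
seg 1: a=3, c=M1/2=-643/185, d=(M2−M1)/(6·2)=4183/4440, b=Δ1−h1·(2M1+M2)/6=379/555
seg 2: a=-2, c=M2/2=1611/740, d=(M3−M2)/(6·3)=-217/540, b=Δ2−h2·(2M2+M3)/6=-425/222
seg 3: a=1, c=M3/2=-799/555, d=(M4−M3)/(6·3)=7447/19980, b=Δ3−h3·(2M3+M4)/6=661/2220
seg 4: a=-1, c=M4/2=1417/740, d=(M5−M4)/(6·1)=-1417/2220, b=Δ4−h4·(2M4+M5)/6=1913/1110
t_q=37/4 → seg 4, τ=1/4; S=-1+1913/1110·τ+1417/740·τ²+-1417/2220·τ³=-21759/47360

  seg 0: a=0 b=2308/555 c=0 d=-643/555
  seg 1: a=3 b=379/555 c=-643/185 d=4183/4440
  seg 2: a=-2 b=-425/222 c=1611/740 d=-217/540
  seg 3: a=1 b=661/2220 c=-799/555 d=7447/19980
  seg 4: a=-1 b=1913/1110 c=1417/740 d=-1417/2220
S(37/4) = -21759/47360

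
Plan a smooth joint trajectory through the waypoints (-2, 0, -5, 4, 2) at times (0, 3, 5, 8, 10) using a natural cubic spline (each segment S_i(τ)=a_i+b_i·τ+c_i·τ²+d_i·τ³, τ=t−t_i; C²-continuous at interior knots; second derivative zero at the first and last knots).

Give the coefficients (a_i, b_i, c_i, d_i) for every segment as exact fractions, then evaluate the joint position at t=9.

Δ: Δ0=2/3, Δ1=-5/2, Δ2=3, Δ3=-1
row 1: diag=10, rhs=-19; c'=1/5, d'=-19/10
row 2: denom=10−2·1/5=48/5; d'=(33−2·-19/10)/(48/5)=23/6
row 3: denom=10−3·5/16=145/16; d'=(-24−3·23/6)/(145/16)=-568/145
back: M3=-568/145
back: M2=23/6−5/16·-568/145=440/87
back: M1=-19/10−1/5·440/87=-2533/870
M: M0=0, M1=-2533/870, M2=440/87, M3=-568/145, M4=0
seg 0: a=-2, c=M0/2=0, d=(M1−M0)/(6·3)=-2533/15660, b=Δ0−h0·(2M0+M1)/6=1231/580
seg 1: a=0, c=M1/2=-2533/1740, d=(M2−M1)/(6·2)=2311/3480, b=Δ1−h1·(2M1+M2)/6=-651/290
seg 2: a=-5, c=M2/2=220/87, d=(M3−M2)/(6·3)=-1952/3915, b=Δ2−h2·(2M2+M3)/6=-43/435
seg 3: a=4, c=M3/2=-284/145, d=(M4−M3)/(6·2)=142/435, b=Δ3−h3·(2M3+M4)/6=701/435
t_q=9 → seg 3, τ=1; S=4+701/435·τ+-284/145·τ²+142/435·τ³=577/145

  seg 0: a=-2 b=1231/580 c=0 d=-2533/15660
  seg 1: a=0 b=-651/290 c=-2533/1740 d=2311/3480
  seg 2: a=-5 b=-43/435 c=220/87 d=-1952/3915
  seg 3: a=4 b=701/435 c=-284/145 d=142/435
S(9) = 577/145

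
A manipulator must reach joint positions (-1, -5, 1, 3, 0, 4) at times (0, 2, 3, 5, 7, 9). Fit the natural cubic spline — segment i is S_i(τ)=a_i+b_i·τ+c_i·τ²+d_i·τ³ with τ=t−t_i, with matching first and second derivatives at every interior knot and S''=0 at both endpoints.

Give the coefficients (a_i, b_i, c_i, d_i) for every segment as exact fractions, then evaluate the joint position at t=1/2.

Δ: Δ0=-2, Δ1=6, Δ2=1, Δ3=-3/2, Δ4=2
row 1: diag=6, rhs=48; c'=1/6, d'=8
row 2: denom=6−1·1/6=35/6; d'=(-30−1·8)/(35/6)=-228/35
row 3: denom=8−2·12/35=256/35; d'=(-15−2·-228/35)/(256/35)=-69/256
row 4: denom=8−2·35/128=477/64; d'=(21−2·-69/256)/(477/64)=919/318
back: M4=919/318
back: M3=-69/256−35/128·919/318=-337/318
back: M2=-228/35−12/35·-337/318=-326/53
back: M1=8−1/6·-326/53=1435/159
M: M0=0, M1=1435/159, M2=-326/53, M3=-337/318, M4=919/318, M5=0
seg 0: a=-1, c=M0/2=0, d=(M1−M0)/(6·2)=1435/1908, b=Δ0−h0·(2M0+M1)/6=-2389/477
seg 1: a=-5, c=M1/2=1435/318, d=(M2−M1)/(6·1)=-2413/954, b=Δ1−h1·(2M1+M2)/6=1916/477
seg 2: a=1, c=M2/2=-163/53, d=(M3−M2)/(6·2)=1619/3816, b=Δ2−h2·(2M2+M3)/6=5203/954
seg 3: a=3, c=M3/2=-337/636, d=(M4−M3)/(6·2)=157/477, b=Δ3−h3·(2M3+M4)/6=-838/477
seg 4: a=0, c=M4/2=919/636, d=(M5−M4)/(6·2)=-919/3816, b=Δ4−h4·(2M4+M5)/6=35/477
t_q=1/2 → seg 0, τ=1/2; S=-1+-2389/477·τ+0·τ²+1435/1908·τ³=-17351/5088

  seg 0: a=-1 b=-2389/477 c=0 d=1435/1908
  seg 1: a=-5 b=1916/477 c=1435/318 d=-2413/954
  seg 2: a=1 b=5203/954 c=-163/53 d=1619/3816
  seg 3: a=3 b=-838/477 c=-337/636 d=157/477
  seg 4: a=0 b=35/477 c=919/636 d=-919/3816
S(1/2) = -17351/5088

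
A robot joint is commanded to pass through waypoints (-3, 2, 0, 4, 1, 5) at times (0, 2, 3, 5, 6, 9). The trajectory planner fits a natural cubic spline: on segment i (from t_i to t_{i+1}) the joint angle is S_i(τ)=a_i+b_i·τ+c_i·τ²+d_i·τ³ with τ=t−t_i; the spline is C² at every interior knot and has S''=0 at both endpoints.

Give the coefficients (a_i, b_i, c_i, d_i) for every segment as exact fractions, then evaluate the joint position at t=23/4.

Δ: Δ0=5/2, Δ1=-2, Δ2=2, Δ3=-3, Δ4=4/3
row 1: diag=6, rhs=-27; c'=1/6, d'=-9/2
row 2: denom=6−1·1/6=35/6; d'=(24−1·-9/2)/(35/6)=171/35
row 3: denom=6−2·12/35=186/35; d'=(-30−2·171/35)/(186/35)=-232/31
row 4: denom=8−1·35/186=1453/186; d'=(26−1·-232/31)/(1453/186)=6228/1453
back: M4=6228/1453
back: M3=-232/31−35/186·6228/1453=-12046/1453
back: M2=171/35−12/35·-12046/1453=11229/1453
back: M1=-9/2−1/6·11229/1453=-8410/1453
M: M0=0, M1=-8410/1453, M2=11229/1453, M3=-12046/1453, M4=6228/1453, M5=0
seg 0: a=-3, c=M0/2=0, d=(M1−M0)/(6·2)=-4205/8718, b=Δ0−h0·(2M0+M1)/6=38615/8718
seg 1: a=2, c=M1/2=-4205/1453, d=(M2−M1)/(6·1)=19639/8718, b=Δ1−h1·(2M1+M2)/6=-11845/8718
seg 2: a=0, c=M2/2=11229/2906, d=(M3−M2)/(6·2)=-23275/17436, b=Δ2−h2·(2M2+M3)/6=-1694/4359
seg 3: a=4, c=M3/2=-6023/1453, d=(M4−M3)/(6·1)=9137/4359, b=Δ3−h3·(2M3+M4)/6=-4145/4359
seg 4: a=1, c=M4/2=3114/1453, d=(M5−M4)/(6·3)=-346/1453, b=Δ4−h4·(2M4+M5)/6=-12872/4359
t_q=23/4 → seg 3, τ=3/4; S=4+-4145/4359·τ+-6023/1453·τ²+9137/4359·τ³=171053/92992

  seg 0: a=-3 b=38615/8718 c=0 d=-4205/8718
  seg 1: a=2 b=-11845/8718 c=-4205/1453 d=19639/8718
  seg 2: a=0 b=-1694/4359 c=11229/2906 d=-23275/17436
  seg 3: a=4 b=-4145/4359 c=-6023/1453 d=9137/4359
  seg 4: a=1 b=-12872/4359 c=3114/1453 d=-346/1453
S(23/4) = 171053/92992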